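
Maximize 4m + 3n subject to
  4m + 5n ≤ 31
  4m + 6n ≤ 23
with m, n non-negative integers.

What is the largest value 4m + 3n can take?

(m,n)=(5,0) is feasible, giving 20.
(m,n)=(4,1) is feasible, giving 19.
(m,n)=(4,0) is feasible, giving 16.
No feasible integer point exceeds 20.

20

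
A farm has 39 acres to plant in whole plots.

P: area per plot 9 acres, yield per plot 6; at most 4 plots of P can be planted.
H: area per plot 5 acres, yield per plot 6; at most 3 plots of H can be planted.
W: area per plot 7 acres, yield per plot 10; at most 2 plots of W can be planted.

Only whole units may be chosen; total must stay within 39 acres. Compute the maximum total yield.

44

This is a bounded integer knapsack.
3×H and 2×W: area 29 ≤ 39, yield 3·6 + 2·10 = 38.
1×P, 3×H, and 2×W: area 38 ≤ 39, yield 1·6 + 3·6 + 2·10 = 44.
Best is 44.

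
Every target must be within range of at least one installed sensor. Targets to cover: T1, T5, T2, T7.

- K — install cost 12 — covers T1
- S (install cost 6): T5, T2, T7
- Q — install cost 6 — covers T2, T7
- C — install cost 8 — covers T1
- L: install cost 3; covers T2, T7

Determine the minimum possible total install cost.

This is an integer covering problem.
The greedy cost-per-new-target heuristic would pick L, S, and C for 17, but a cheaper cover exists.
Choose S and C: together they cover T1, T5, T2, T7 — every target.
Total install cost: 6 + 8 = 14.
No cover costs less than 14.

14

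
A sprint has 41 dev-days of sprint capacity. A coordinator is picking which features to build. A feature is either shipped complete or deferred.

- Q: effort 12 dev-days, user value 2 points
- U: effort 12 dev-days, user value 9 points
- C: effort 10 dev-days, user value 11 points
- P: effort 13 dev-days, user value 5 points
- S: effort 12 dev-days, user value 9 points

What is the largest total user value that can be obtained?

This is an integer program with binary decision variables.
Allowing fractional choices, the relaxed optimum would be about 31.7, but features are indivisible.
U + C + S: effort 12 + 10 + 12 = 34 ≤ 41, user value 9 + 11 + 9 = 29.
C + P + S: effort 10 + 13 + 12 = 35 ≤ 41, user value 11 + 5 + 9 = 25.
U + C + P: effort 12 + 10 + 13 = 35 ≤ 41, user value 9 + 11 + 5 = 25.
Best is U, C, and S with total user value 29.

29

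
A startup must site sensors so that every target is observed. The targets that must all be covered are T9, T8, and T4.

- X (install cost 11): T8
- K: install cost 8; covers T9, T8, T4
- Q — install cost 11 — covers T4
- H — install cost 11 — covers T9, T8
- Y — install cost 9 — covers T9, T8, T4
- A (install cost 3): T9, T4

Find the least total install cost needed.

K alone covers T9, T8, T4 — every target.
Total install cost: 8.

8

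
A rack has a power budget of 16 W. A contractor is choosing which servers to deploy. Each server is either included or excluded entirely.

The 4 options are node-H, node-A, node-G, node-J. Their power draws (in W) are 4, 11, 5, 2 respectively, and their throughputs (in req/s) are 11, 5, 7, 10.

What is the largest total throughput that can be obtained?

Take node-H, node-G, and node-J: power draw 4 + 5 + 2 = 11 ≤ 16, throughput 11 + 7 + 10 = 28.
No other feasible combination does better.

28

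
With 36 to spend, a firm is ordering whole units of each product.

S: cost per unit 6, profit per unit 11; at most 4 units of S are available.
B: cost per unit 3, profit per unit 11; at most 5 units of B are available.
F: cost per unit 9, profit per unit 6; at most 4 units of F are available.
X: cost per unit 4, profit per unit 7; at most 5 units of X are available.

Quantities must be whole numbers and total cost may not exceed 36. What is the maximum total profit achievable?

91

This is a bounded integer knapsack.
B has the best ratio (11/3); taking only B gives at most 5×11 = 55 (stopped by the supply cap of 5).
Mixing does better — 2×S, 5×B, and 2×X: cost 35 ≤ 36, profit 2·11 + 5·11 + 2·7 = 91.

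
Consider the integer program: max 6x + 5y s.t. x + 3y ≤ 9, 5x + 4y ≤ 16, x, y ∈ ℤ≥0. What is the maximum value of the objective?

18

(x,y)=(3,0) is feasible, giving 18.
(x,y)=(2,1) is feasible, giving 17.
(x,y)=(1,2) is feasible, giving 16.
(x,y)=(0,3) is feasible, giving 15.
No feasible integer point exceeds 18.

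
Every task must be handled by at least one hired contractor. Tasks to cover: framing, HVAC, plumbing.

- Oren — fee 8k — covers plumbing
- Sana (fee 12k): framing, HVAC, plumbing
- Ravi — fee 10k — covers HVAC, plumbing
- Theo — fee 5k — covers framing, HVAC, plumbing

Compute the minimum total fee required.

Theo alone covers framing, HVAC, plumbing — every task.
Total fee: 5.
No cover costs less than 5.

5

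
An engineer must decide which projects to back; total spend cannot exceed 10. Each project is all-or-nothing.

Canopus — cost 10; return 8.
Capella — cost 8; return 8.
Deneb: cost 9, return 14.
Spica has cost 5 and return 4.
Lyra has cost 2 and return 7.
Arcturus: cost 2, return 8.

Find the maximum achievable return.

Capella + Arcturus: cost 8 + 2 = 10 ≤ 10, return 8 + 8 = 16.
Lyra + Arcturus: cost 2 + 2 = 4 ≤ 10, return 7 + 8 = 15.
Spica + Lyra + Arcturus: cost 5 + 2 + 2 = 9 ≤ 10, return 4 + 7 + 8 = 19.
Best is Spica, Lyra, and Arcturus with total return 19.

19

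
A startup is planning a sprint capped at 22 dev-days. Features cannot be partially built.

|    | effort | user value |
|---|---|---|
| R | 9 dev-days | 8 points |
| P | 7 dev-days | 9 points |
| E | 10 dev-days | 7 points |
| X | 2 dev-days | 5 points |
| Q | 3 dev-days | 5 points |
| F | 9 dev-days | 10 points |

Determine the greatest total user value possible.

Allowing fractional choices, the relaxed optimum would be about 29.9, but features are indivisible.
P + E + X + Q: effort 7 + 10 + 2 + 3 = 22 ≤ 22, user value 9 + 7 + 5 + 5 = 26.
P + X + Q + F: effort 7 + 2 + 3 + 9 = 21 ≤ 22, user value 9 + 5 + 5 + 10 = 29.
R + P + X + Q: effort 9 + 7 + 2 + 3 = 21 ≤ 22, user value 8 + 9 + 5 + 5 = 27.
Best is P, X, Q, and F with total user value 29.

29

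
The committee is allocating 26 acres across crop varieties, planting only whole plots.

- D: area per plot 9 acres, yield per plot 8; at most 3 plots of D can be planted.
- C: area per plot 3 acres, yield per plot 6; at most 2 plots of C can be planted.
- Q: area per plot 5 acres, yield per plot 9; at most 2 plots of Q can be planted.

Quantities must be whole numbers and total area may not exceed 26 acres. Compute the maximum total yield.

This is a bounded integer knapsack.
Take 1×D, 2×C, and 2×Q: area 25 ≤ 26, yield 1·8 + 2·6 + 2·9 = 38.
C has the best ratio (6/3) and is taken to its limit of 2; remaining capacity is filled optimally with the others.

38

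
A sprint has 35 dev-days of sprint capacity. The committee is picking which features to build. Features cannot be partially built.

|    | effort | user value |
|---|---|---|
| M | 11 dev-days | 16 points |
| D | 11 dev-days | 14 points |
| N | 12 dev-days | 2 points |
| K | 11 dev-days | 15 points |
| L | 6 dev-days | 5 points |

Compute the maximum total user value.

45

Take M, D, and K: effort 11 + 11 + 11 = 33 ≤ 35, user value 16 + 14 + 15 = 45.
No other feasible combination does better.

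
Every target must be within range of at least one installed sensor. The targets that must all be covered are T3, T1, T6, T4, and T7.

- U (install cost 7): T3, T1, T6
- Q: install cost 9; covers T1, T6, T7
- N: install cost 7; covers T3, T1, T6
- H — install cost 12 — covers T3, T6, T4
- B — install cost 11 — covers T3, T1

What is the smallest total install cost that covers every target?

The greedy cost-per-new-target heuristic would pick U, Q, and H for 28, but a cheaper cover exists.
Choose Q and H: together they cover T3, T1, T6, T4, T7 — every target.
Total install cost: 9 + 12 = 21.
No cover costs less than 21.

21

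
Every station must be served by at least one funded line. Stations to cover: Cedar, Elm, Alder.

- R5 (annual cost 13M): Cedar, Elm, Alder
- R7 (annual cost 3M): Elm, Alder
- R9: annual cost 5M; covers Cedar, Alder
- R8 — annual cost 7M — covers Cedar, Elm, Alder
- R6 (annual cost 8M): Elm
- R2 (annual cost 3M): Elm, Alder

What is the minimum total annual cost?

7

The greedy cost-per-new-station heuristic would pick R7 and R9 for 8, but a cheaper cover exists.
R8 alone covers Cedar, Elm, Alder — every station.
Total annual cost: 7.
No cover costs less than 7.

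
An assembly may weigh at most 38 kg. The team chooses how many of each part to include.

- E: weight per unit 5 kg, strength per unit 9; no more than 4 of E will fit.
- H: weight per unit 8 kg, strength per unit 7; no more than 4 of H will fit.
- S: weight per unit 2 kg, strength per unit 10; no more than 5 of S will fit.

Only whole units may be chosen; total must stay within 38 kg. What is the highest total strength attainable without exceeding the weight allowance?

93

This is a bounded integer knapsack.
S has the best ratio (10/2); taking only S gives at most 5×10 = 50 (stopped by the supply cap of 5).
Mixing does better — 4×E, 1×H, and 5×S: weight 38 ≤ 38, strength 4·9 + 1·7 + 5·10 = 93.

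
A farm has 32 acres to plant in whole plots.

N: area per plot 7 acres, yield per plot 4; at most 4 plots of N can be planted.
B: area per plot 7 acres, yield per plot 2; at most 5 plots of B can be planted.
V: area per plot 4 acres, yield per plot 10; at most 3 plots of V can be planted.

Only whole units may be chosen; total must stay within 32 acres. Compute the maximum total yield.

38

V has the best ratio (10/4); taking only V gives at most 3×10 = 30 (stopped by the supply cap of 3).
Mixing does better — 2×N and 3×V: area 26 ≤ 32, yield 2·4 + 3·10 = 38.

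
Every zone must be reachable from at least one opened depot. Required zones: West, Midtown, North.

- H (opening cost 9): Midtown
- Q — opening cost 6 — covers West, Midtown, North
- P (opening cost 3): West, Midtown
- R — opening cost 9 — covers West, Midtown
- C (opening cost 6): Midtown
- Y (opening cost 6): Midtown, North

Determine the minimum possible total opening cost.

The greedy cost-per-new-zone heuristic would pick P and Q for 9, but a cheaper cover exists.
Q alone covers West, Midtown, North — every zone.
Total opening cost: 6.
No cover costs less than 6.

6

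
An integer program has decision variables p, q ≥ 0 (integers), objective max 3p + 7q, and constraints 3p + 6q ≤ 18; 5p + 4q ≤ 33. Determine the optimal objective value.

(p,q)=(0,3): 3·0+6·3=18≤18, 5·0+4·3=12≤33, objective 21.
(p,q)=(1,2): 3·1+6·2=15≤18, 5·1+4·2=13≤33, objective 17.
(p,q)=(0,2): 3·0+6·2=12≤18, 5·0+4·2=8≤33, objective 14.
The best lattice point is (0,3), giving 21.

21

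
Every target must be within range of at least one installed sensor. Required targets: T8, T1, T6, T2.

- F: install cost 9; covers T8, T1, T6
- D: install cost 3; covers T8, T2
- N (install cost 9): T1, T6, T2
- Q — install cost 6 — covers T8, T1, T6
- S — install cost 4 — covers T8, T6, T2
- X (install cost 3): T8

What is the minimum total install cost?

Choose D and Q: together they cover T8, T1, T6, T2 — every target.
Total install cost: 3 + 6 = 9.

9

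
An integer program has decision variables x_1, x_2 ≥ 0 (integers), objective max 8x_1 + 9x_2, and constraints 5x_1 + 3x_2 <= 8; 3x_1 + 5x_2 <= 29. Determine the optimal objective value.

18

Relaxing integrality, the LP optimum is 24.00 at (x_1,x_2) = (0, 2.67), which is not an integer point.
(x_1,x_2)=(0,2): 5·0+3·2=6≤8, 3·0+5·2=10≤29, objective 18.
(x_1,x_2)=(1,1): 5·1+3·1=8≤8, 3·1+5·1=8≤29, objective 17.
(x_1,x_2)=(0,1): 5·0+3·1=3≤8, 3·0+5·1=5≤29, objective 9.
No feasible integer point exceeds 18.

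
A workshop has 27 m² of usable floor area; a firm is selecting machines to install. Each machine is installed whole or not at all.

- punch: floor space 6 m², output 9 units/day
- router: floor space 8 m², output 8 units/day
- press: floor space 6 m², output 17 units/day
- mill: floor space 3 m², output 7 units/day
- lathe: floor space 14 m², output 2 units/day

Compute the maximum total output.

Allowing fractional choices, the relaxed optimum would be about 41.6, but machines are indivisible.
punch + router + press + mill: floor space 6 + 8 + 6 + 3 = 23 ≤ 27, output 9 + 8 + 17 + 7 = 41.
punch + router + press: floor space 6 + 8 + 6 = 20 ≤ 27, output 9 + 8 + 17 = 34.
punch + press + mill: floor space 6 + 6 + 3 = 15 ≤ 27, output 9 + 17 + 7 = 33.
Best is punch, router, press, and mill with total output 41.

41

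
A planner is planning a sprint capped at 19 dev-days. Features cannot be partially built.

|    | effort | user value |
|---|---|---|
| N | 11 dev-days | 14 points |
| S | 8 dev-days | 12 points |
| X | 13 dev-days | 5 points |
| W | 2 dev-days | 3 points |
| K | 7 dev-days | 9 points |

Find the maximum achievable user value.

26

Treat it as a binary knapsack problem.
Allowing fractional choices, the relaxed optimum would be about 26.5, but features are indivisible.
N + S: effort 11 + 8 = 19 ≤ 19, user value 14 + 12 = 26.
S + W + K: effort 8 + 2 + 7 = 17 ≤ 19, user value 12 + 3 + 9 = 24.
Best is N and S with total user value 26.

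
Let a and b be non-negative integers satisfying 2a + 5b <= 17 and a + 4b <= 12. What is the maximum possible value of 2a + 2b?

The continuous relaxation peaks at (8.5, 0) with value 17.00; rounding to a feasible lattice point costs some objective.
(a,b)=(8,0): 2·8+5·0=16≤17, 1·8+4·0=8≤12, objective 16.
(a,b)=(7,0): 2·7+5·0=14≤17, 1·7+4·0=7≤12, objective 14.
The best lattice point is (8,0), giving 16.

16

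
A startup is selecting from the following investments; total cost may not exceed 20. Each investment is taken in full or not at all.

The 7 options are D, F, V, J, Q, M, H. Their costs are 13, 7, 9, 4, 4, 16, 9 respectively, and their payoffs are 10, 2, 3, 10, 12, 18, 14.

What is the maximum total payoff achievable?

Q + M: cost 4 + 16 = 20 ≤ 20, payoff 12 + 18 = 30.
J + M: cost 4 + 16 = 20 ≤ 20, payoff 10 + 18 = 28.
J + Q + H: cost 4 + 4 + 9 = 17 ≤ 20, payoff 10 + 12 + 14 = 36.
Best is J, Q, and H with total payoff 36.

36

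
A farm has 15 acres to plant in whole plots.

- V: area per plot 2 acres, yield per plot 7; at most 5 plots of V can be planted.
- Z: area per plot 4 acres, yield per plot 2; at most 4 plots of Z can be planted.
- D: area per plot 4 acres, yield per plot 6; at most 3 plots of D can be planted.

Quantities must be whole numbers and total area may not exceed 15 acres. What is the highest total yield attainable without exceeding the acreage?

V has the best ratio (7/2); taking only V gives at most 5×7 = 35 (stopped by the supply cap of 5).
Mixing does better — 5×V and 1×D: area 14 ≤ 15, yield 5·7 + 1·6 = 41.

41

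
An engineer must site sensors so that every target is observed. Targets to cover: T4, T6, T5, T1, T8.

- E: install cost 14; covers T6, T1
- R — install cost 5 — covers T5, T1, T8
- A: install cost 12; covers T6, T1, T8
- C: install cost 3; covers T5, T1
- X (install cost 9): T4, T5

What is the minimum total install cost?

The greedy cost-per-new-target heuristic would pick C, R, X, and A for 29, but a cheaper cover exists.
Choose A and X: together they cover T4, T6, T5, T1, T8 — every target.
Total install cost: 12 + 9 = 21.
No cover costs less than 21.

21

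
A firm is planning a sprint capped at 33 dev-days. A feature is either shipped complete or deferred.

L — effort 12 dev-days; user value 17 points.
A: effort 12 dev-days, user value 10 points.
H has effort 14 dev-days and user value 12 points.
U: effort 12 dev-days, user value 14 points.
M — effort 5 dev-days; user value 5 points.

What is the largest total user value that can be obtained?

36

Take L, U, and M: effort 12 + 12 + 5 = 29 ≤ 33, user value 17 + 14 + 5 = 36.
No other feasible combination does better.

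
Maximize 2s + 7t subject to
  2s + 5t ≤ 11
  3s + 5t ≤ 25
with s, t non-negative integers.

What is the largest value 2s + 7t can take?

Relaxing integrality, the LP optimum is 15.40 at (s,t) = (0, 2.2), which is not an integer point.
(s,t)=(0,2): 2·0+5·2=10≤11, 3·0+5·2=10≤25, objective 14.
(s,t)=(1,1): 2·1+5·1=7≤11, 3·1+5·1=8≤25, objective 9.
(s,t)=(0,1): 2·0+5·1=5≤11, 3·0+5·1=5≤25, objective 7.
The best lattice point is (0,2), giving 14.

14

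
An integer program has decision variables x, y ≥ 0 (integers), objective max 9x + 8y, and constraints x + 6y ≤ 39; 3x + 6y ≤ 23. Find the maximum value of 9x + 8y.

63

The continuous relaxation peaks at (7.67, 0) with value 69.00; rounding to a feasible lattice point costs some objective.
(x,y)=(7,0): 1·7+6·0=7≤39, 3·7+6·0=21≤23, objective 63.
(x,y)=(6,0): 1·6+6·0=6≤39, 3·6+6·0=18≤23, objective 54.
Maximum is 63 at (x,y)=(7,0).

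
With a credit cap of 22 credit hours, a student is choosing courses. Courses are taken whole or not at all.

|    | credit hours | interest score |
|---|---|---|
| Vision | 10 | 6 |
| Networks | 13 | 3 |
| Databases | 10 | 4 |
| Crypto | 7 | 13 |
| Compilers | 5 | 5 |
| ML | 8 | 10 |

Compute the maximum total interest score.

28

This is an integer program with binary decision variables.
Vision + Crypto + Compilers: credit hours 10 + 7 + 5 = 22 ≤ 22, interest score 6 + 13 + 5 = 24.
Crypto + ML: credit hours 7 + 8 = 15 ≤ 22, interest score 13 + 10 = 23.
Crypto + Compilers + ML: credit hours 7 + 5 + 8 = 20 ≤ 22, interest score 13 + 5 + 10 = 28.
Best is Crypto, Compilers, and ML with total interest score 28.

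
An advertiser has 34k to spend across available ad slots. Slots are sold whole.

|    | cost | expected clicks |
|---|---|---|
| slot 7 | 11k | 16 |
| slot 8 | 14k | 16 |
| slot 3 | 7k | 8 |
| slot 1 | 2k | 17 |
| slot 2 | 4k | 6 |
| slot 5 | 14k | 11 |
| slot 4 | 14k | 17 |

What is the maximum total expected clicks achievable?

Take slot 7, slot 3, slot 1, and slot 4: cost 11 + 7 + 2 + 14 = 34 ≤ 34, expected clicks 16 + 8 + 17 + 17 = 58.
No other feasible combination does better.

58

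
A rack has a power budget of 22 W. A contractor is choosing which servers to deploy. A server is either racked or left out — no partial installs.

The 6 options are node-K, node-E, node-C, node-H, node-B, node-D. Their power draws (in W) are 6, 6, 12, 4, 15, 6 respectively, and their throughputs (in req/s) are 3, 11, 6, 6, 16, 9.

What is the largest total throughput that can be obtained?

Take node-K, node-E, node-H, and node-D: power draw 6 + 6 + 4 + 6 = 22 ≤ 22, throughput 3 + 11 + 6 + 9 = 29.
No other feasible combination does better.

29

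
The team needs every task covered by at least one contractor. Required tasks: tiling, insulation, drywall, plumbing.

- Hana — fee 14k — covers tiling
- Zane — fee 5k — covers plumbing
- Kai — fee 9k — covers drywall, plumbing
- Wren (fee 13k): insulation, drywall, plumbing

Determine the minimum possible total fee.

27

Choose Hana and Wren: together they cover tiling, insulation, drywall, plumbing — every task.
Total fee: 14 + 13 = 27.
No cover costs less than 27.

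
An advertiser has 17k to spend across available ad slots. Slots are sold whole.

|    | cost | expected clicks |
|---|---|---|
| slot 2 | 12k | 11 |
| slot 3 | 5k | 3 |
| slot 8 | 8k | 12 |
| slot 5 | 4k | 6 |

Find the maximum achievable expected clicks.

21

Take slot 3, slot 8, and slot 5: cost 5 + 8 + 4 = 17 ≤ 17, expected clicks 3 + 12 + 6 = 21.
No other feasible combination does better.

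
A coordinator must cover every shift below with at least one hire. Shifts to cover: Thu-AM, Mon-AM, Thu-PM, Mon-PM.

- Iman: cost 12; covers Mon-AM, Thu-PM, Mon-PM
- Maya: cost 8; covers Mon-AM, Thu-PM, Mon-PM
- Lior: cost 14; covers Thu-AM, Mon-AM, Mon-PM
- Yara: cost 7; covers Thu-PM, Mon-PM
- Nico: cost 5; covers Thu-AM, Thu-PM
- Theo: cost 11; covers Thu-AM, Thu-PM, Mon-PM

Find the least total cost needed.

Choose Maya and Nico: together they cover Thu-AM, Mon-AM, Thu-PM, Mon-PM — every shift.
Total cost: 8 + 5 = 13.
No cover costs less than 13.

13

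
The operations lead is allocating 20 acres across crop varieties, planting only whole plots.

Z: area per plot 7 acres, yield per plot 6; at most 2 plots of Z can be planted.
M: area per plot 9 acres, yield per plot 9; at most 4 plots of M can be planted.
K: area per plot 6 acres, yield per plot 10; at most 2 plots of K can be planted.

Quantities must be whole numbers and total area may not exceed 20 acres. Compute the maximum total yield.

K has the best ratio (10/6); taking only K gives at most 2×10 = 20 (stopped by the supply cap of 2).
Mixing does better — 1×Z and 2×K: area 19 ≤ 20, yield 1·6 + 2·10 = 26.

26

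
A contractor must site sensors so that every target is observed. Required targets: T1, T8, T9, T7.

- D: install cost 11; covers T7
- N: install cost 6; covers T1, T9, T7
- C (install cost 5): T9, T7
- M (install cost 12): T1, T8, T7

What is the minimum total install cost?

This is an integer covering problem.
The greedy cost-per-new-target heuristic would pick N and M for 18, but a cheaper cover exists.
Choose C and M: together they cover T1, T8, T9, T7 — every target.
Total install cost: 5 + 12 = 17.
No cover costs less than 17.

17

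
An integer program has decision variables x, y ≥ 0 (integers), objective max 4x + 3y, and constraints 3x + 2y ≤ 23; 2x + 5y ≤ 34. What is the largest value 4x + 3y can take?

32

Relaxing integrality, the LP optimum is 32.36 at (x,y) = (4.27, 5.09), which is not an integer point.
(x,y)=(5,4): 3·5+2·4=23≤23, 2·5+5·4=30≤34, objective 32.
(x,y)=(4,5): 3·4+2·5=22≤23, 2·4+5·5=33≤34, objective 31.
(x,y)=(5,3): 3·5+2·3=21≤23, 2·5+5·3=25≤34, objective 29.
(x,y)=(4,4): 3·4+2·4=20≤23, 2·4+5·4=28≤34, objective 28.
The best lattice point is (5,4), giving 32.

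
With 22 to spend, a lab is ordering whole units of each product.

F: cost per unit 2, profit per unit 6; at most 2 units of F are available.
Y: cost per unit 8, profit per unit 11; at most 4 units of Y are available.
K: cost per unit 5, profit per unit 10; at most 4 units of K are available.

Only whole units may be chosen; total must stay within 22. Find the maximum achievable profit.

This is a bounded integer knapsack.
Take 1×F and 4×K: cost 22 ≤ 22, profit 1·6 + 4·10 = 46.
No other integer combination yields more.

46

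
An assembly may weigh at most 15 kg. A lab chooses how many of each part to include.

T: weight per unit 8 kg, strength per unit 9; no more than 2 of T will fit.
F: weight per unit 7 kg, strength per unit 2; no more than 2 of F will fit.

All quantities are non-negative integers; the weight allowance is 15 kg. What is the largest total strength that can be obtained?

This is a bounded integer knapsack.
1×T: weight 8 ≤ 15, strength 1·9 = 9.
1×T and 1×F: weight 15 ≤ 15, strength 1·9 + 1·2 = 11.
Best is 11.

11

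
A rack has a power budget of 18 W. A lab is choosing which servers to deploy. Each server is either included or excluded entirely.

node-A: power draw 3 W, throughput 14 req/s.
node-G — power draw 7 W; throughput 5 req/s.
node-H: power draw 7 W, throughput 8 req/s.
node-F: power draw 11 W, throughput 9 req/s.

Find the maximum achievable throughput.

Allowing fractional choices, the relaxed optimum would be about 28.5, but servers are indivisible.
node-A + node-F: power draw 3 + 11 = 14 ≤ 18, throughput 14 + 9 = 23.
node-A + node-G + node-H: power draw 3 + 7 + 7 = 17 ≤ 18, throughput 14 + 5 + 8 = 27.
node-A + node-H: power draw 3 + 7 = 10 ≤ 18, throughput 14 + 8 = 22.
Best is node-A, node-G, and node-H with total throughput 27.

27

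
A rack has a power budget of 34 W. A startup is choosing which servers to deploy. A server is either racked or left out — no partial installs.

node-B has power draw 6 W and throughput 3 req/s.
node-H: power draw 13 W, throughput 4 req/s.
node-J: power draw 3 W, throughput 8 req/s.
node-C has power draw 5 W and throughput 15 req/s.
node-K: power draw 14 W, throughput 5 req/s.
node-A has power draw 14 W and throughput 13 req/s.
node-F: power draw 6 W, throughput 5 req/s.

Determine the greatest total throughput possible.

44

node-B + node-J + node-C + node-A + node-F: power draw 6 + 3 + 5 + 14 + 6 = 34 ≤ 34, throughput 3 + 8 + 15 + 13 + 5 = 44.
node-J + node-C + node-A + node-F: power draw 3 + 5 + 14 + 6 = 28 ≤ 34, throughput 8 + 15 + 13 + 5 = 41.
Best is node-B, node-J, node-C, node-A, and node-F with total throughput 44.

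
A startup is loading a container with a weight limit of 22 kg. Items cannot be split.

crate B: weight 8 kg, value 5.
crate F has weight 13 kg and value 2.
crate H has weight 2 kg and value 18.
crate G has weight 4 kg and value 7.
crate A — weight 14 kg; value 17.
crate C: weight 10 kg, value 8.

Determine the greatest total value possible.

42

Treat it as a binary knapsack problem.
crate H + crate G + crate A: weight 2 + 4 + 14 = 20 ≤ 22, value 18 + 7 + 17 = 42.
crate H + crate A: weight 2 + 14 = 16 ≤ 22, value 18 + 17 = 35.
Best is crate H, crate G, and crate A with total value 42.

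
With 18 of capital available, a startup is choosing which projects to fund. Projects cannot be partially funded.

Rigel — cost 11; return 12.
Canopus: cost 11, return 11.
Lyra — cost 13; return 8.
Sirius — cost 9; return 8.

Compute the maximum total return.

Canopus: cost 11 ≤ 18, return 11.
Rigel: cost 11 ≤ 18, return 12.
Best is Rigel with total return 12.

12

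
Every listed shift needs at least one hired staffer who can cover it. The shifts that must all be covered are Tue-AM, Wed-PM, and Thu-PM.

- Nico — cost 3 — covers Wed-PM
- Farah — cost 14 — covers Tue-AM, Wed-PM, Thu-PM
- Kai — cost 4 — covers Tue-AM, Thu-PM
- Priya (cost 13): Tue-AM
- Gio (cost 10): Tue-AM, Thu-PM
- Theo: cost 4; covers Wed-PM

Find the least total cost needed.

Choose Nico and Kai: together they cover Tue-AM, Wed-PM, Thu-PM — every shift.
Total cost: 3 + 4 = 7.

7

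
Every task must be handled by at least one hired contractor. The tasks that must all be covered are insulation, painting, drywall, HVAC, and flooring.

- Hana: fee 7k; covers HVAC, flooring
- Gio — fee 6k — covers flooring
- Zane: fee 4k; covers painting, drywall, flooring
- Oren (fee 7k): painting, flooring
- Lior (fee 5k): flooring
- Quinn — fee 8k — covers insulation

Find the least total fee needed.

19

Choose Hana, Zane, and Quinn: together they cover insulation, painting, drywall, HVAC, flooring — every task.
Total fee: 7 + 4 + 8 = 19.
No cover costs less than 19.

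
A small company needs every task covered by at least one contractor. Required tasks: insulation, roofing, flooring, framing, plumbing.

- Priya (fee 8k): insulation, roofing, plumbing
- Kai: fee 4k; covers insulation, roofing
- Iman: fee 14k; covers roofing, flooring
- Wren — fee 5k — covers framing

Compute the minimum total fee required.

Choose Priya, Iman, and Wren: together they cover insulation, roofing, flooring, framing, plumbing — every task.
Total fee: 8 + 14 + 5 = 27.

27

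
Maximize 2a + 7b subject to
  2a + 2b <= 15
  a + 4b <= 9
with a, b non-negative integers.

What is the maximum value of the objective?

17

The continuous relaxation peaks at (7, 0.5) with value 17.50; rounding to a feasible lattice point costs some objective.
(a,b)=(5,1): 2·5+2·1=12≤15, 1·5+4·1=9≤9, objective 17.
(a,b)=(4,1): 2·4+2·1=10≤15, 1·4+4·1=8≤9, objective 15.
Maximum is 17 at (a,b)=(5,1).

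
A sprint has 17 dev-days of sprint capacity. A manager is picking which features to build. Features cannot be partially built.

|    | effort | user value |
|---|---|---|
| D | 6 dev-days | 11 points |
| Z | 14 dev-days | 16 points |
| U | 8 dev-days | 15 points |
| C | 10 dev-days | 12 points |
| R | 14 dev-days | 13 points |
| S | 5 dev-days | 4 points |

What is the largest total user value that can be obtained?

26

This is a 0-1 knapsack instance.
Allowing fractional choices, the relaxed optimum would be about 29.6, but features are indivisible.
D + C: effort 6 + 10 = 16 ≤ 17, user value 11 + 12 = 23.
D + U: effort 6 + 8 = 14 ≤ 17, user value 11 + 15 = 26.
Best is D and U with total user value 26.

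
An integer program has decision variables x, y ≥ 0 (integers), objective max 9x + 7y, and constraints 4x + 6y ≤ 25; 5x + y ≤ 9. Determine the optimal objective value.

(x,y)=(1,3): 4·1+6·3=22≤25, 5·1+1·3=8≤9, objective 30.
(x,y)=(0,4): 4·0+6·4=24≤25, 5·0+1·4=4≤9, objective 28.
Maximum is 30 at (x,y)=(1,3).

30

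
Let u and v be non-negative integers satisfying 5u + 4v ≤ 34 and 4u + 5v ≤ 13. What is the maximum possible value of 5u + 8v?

(u,v)=(2,1) is feasible, giving 18.
(u,v)=(0,2) is feasible, giving 16.
(u,v)=(3,0) is feasible, giving 15.
Maximum is 18 at (u,v)=(2,1).

18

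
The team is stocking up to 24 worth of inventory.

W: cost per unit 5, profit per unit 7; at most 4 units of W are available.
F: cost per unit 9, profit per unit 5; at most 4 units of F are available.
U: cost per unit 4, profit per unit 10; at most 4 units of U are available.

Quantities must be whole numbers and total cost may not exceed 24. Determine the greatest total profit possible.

Take 1×W and 4×U: cost 21 ≤ 24, profit 1·7 + 4·10 = 47.
U has the best ratio (10/4) and is taken to its limit of 4; remaining capacity is filled optimally with the others.

47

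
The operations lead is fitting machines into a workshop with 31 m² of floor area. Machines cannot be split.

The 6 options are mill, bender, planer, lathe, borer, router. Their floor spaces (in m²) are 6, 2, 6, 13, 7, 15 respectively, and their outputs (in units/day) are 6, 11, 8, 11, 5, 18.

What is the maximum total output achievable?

43

bender + lathe + router: floor space 2 + 13 + 15 = 30 ≤ 31, output 11 + 11 + 18 = 40.
mill + bender + planer + router: floor space 6 + 2 + 6 + 15 = 29 ≤ 31, output 6 + 11 + 8 + 18 = 43.
bender + planer + borer + router: floor space 2 + 6 + 7 + 15 = 30 ≤ 31, output 11 + 8 + 5 + 18 = 42.
Best is mill, bender, planer, and router with total output 43.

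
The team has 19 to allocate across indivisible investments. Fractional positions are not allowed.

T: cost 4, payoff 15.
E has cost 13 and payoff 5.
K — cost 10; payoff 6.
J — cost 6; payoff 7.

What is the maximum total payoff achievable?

22

T + K: cost 4 + 10 = 14 ≤ 19, payoff 15 + 6 = 21.
T + J: cost 4 + 6 = 10 ≤ 19, payoff 15 + 7 = 22.
Best is T and J with total payoff 22.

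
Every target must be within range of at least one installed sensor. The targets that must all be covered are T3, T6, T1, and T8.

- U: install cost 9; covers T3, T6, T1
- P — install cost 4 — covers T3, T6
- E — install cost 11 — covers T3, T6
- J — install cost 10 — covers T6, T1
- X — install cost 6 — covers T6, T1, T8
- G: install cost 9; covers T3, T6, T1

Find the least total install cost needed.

Choose P and X: together they cover T3, T6, T1, T8 — every target.
Total install cost: 4 + 6 = 10.
No cover costs less than 10.

10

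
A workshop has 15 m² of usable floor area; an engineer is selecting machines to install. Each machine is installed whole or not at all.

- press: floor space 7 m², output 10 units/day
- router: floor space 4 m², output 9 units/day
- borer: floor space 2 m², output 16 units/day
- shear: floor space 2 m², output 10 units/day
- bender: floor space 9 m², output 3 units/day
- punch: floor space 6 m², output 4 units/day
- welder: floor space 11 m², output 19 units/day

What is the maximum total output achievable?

This is an integer program with binary decision variables.
press + router + borer + shear: floor space 7 + 4 + 2 + 2 = 15 ≤ 15, output 10 + 9 + 16 + 10 = 45.
borer + shear + welder: floor space 2 + 2 + 11 = 15 ≤ 15, output 16 + 10 + 19 = 45.
The maximum output is 45; one optimal choice is press, router, borer, and shear.

45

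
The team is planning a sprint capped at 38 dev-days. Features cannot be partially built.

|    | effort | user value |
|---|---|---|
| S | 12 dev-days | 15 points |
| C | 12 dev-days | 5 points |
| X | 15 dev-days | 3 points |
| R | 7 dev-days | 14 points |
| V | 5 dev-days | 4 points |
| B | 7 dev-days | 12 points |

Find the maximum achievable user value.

46

Take S, C, R, and B: effort 12 + 12 + 7 + 7 = 38 ≤ 38, user value 15 + 5 + 14 + 12 = 46.
No other feasible combination does better.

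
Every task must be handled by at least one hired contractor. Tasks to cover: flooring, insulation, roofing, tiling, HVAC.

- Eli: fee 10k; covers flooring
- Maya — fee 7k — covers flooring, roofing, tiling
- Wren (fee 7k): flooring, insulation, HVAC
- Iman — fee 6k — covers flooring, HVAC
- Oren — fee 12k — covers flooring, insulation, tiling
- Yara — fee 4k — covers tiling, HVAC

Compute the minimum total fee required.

Choose Maya and Wren: together they cover flooring, insulation, roofing, tiling, HVAC — every task.
Total fee: 7 + 7 = 14.

14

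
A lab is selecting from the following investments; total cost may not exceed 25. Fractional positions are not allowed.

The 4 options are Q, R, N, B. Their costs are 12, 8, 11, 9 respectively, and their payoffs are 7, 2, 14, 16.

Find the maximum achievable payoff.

N + B: cost 11 + 9 = 20 ≤ 25, payoff 14 + 16 = 30.
Q + B: cost 12 + 9 = 21 ≤ 25, payoff 7 + 16 = 23.
Best is N and B with total payoff 30.

30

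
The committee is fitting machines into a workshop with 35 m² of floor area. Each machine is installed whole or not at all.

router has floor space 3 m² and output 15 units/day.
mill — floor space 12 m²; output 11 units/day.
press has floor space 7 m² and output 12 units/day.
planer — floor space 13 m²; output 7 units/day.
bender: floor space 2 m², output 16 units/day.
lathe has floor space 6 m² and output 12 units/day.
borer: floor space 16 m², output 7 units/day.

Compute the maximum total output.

Allowing fractional choices, the relaxed optimum would be about 68.7, but machines are indivisible.
router + press + planer + bender + lathe: floor space 3 + 7 + 13 + 2 + 6 = 31 ≤ 35, output 15 + 12 + 7 + 16 + 12 = 62.
router + mill + press + bender + lathe: floor space 3 + 12 + 7 + 2 + 6 = 30 ≤ 35, output 15 + 11 + 12 + 16 + 12 = 66.
Best is router, mill, press, bender, and lathe with total output 66.

66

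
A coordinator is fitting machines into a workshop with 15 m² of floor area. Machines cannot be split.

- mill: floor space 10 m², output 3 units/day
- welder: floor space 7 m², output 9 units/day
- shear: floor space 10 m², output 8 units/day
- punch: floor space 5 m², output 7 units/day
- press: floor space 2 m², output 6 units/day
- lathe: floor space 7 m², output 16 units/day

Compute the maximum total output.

29

Allowing fractional choices, the relaxed optimum would be about 30.3, but machines are indivisible.
punch + press + lathe: floor space 5 + 2 + 7 = 14 ≤ 15, output 7 + 6 + 16 = 29.
welder + lathe: floor space 7 + 7 = 14 ≤ 15, output 9 + 16 = 25.
punch + lathe: floor space 5 + 7 = 12 ≤ 15, output 7 + 16 = 23.
Best is punch, press, and lathe with total output 29.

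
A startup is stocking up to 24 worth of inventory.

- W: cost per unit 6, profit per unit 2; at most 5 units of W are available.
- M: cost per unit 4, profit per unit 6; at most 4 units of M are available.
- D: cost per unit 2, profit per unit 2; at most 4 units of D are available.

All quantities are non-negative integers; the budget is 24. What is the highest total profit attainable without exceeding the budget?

This is a bounded integer knapsack.
4×M and 4×D: cost 24 ≤ 24, profit 4·6 + 4·2 = 32.
4×M and 3×D: cost 22 ≤ 24, profit 4·6 + 3·2 = 30.
Best is 32.

32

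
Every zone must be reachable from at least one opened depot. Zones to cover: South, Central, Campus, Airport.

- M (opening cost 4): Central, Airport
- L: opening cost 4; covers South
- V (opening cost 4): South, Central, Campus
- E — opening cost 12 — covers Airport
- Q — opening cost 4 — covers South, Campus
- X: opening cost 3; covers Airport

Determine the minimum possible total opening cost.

Choose V and X: together they cover South, Central, Campus, Airport — every zone.
Total opening cost: 4 + 3 = 7.
No cover costs less than 7.

7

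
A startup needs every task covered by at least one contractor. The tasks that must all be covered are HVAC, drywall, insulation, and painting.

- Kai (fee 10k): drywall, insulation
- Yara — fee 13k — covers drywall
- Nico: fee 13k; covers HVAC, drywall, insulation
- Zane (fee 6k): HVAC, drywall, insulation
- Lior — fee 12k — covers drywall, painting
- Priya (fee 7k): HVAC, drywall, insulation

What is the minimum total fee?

Choose Zane and Lior: together they cover HVAC, drywall, insulation, painting — every task.
Total fee: 6 + 12 = 18.
No cover costs less than 18.

18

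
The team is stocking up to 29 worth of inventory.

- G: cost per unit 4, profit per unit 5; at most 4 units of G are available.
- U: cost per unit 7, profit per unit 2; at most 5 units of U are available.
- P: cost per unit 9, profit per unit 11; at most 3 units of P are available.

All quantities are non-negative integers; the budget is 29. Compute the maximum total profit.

G has the best ratio (5/4); taking only G gives at most 4×5 = 20 (stopped by the supply cap of 4).
Mixing does better — 3×P: cost 27 ≤ 29, profit 3·11 = 33.

33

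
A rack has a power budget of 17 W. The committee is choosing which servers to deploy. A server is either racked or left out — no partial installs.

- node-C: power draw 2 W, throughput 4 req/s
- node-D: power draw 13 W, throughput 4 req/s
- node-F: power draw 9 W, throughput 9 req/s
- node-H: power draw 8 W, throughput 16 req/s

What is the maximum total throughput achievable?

Treat it as a binary knapsack problem.
node-F + node-H: power draw 9 + 8 = 17 ≤ 17, throughput 9 + 16 = 25.
node-H: power draw 8 ≤ 17, throughput 16.
node-C + node-H: power draw 2 + 8 = 10 ≤ 17, throughput 4 + 16 = 20.
Best is node-F and node-H with total throughput 25.

25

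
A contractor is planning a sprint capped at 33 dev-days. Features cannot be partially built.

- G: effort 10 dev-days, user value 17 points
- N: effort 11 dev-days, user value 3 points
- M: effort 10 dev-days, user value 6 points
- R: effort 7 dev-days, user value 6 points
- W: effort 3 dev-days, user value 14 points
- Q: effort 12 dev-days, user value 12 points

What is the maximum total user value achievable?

Take G, R, W, and Q: effort 10 + 7 + 3 + 12 = 32 ≤ 33, user value 17 + 6 + 14 + 12 = 49.
No other feasible combination does better.

49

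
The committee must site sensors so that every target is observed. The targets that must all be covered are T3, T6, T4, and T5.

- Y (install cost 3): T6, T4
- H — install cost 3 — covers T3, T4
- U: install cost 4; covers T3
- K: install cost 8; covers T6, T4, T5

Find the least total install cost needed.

11

This is a weighted set-cover instance.
The greedy cost-per-new-target heuristic would pick Y, H, and K for 14, but a cheaper cover exists.
Choose H and K: together they cover T3, T6, T4, T5 — every target.
Total install cost: 3 + 8 = 11.
No cover costs less than 11.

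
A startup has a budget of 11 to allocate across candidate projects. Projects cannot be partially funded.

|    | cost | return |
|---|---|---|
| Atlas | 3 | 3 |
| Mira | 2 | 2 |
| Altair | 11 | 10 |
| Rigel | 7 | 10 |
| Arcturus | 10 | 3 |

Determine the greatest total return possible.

Rigel: cost 7 ≤ 11, return 10.
Mira + Rigel: cost 2 + 7 = 9 ≤ 11, return 2 + 10 = 12.
Atlas + Rigel: cost 3 + 7 = 10 ≤ 11, return 3 + 10 = 13.
Best is Atlas and Rigel with total return 13.

13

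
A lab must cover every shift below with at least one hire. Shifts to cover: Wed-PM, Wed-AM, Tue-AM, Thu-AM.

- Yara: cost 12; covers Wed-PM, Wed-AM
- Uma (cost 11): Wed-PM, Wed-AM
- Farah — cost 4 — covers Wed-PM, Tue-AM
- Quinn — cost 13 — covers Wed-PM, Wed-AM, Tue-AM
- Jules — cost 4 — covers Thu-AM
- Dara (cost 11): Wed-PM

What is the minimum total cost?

The greedy cost-per-new-shift heuristic would pick Farah, Jules, and Uma for 19, but a cheaper cover exists.
Choose Quinn and Jules: together they cover Wed-PM, Wed-AM, Tue-AM, Thu-AM — every shift.
Total cost: 13 + 4 = 17.
No cover costs less than 17.

17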